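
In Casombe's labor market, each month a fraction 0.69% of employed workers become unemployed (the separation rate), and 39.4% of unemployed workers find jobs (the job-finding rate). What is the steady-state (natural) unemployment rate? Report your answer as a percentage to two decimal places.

Steady-state unemployment rate ≈ 1.72%.

At steady state the flows balance: s·E = f·U, so U/(E+U) = s/(s+f).
u* = 0.69 / (0.69 + 39.4) = 0.69 / 40.09 = 1.72%.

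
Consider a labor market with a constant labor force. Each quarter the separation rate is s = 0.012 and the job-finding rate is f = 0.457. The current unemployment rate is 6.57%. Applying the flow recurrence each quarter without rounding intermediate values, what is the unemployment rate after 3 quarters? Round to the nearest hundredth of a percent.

Unemployment rate after three quarters ≈ 3.16%.

With a fixed labor force, u_{t+1} = u_t + s·(1−u_t) − f·u_t = u_t·(1−s−f) + s.
Here 1−s−f = 0.531 and s = 0.012.
u_1 = 0.065700 × 0.531 + 0.012 = 0.046887.
u_2 = 0.046887 × 0.531 + 0.012 = 0.036897.
u_3 = 0.036897 × 0.531 + 0.012 = 0.031592.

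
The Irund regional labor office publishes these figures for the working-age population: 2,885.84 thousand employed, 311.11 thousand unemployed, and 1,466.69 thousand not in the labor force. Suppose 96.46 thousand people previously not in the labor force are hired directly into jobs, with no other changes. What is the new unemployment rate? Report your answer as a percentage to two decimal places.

New unemployment rate ≈ 9.45%.

Initially, labor force = 2,885.84 + 311.11 = 3,196.95 thousand, so u = 311.11/3,196.95 = 9.73%.
After the change, employed and labor force both rise by 96.46; unemployed unchanged → E = 2,982.30, U = 311.11, labor force = 3,293.41 thousand.
New unemployment rate = 311.11 / 3,293.41 = 9.45%.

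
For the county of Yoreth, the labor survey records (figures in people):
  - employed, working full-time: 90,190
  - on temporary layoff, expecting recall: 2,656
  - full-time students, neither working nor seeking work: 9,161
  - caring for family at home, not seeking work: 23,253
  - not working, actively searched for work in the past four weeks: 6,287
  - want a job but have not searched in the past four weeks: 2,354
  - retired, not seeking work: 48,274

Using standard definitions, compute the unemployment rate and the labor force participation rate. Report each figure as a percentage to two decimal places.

Unemployment rate ≈ 9.02%; labor force participation rate ≈ 54.42%.

Employed = 90,190.
Unemployed = 2,656 + 6,287 = 8,943 (jobless and actively searching, or on temporary layoff).
Labor force = 90,190 + 8,943 = 99,133.
Not in labor force = 9,161 + 23,253 + 2,354 + 48,274 = 83,042 (those not working and not actively searching are outside the labor force — including those who want a job but have given up searching).
Civilian working-age population = 99,133 + 83,042 = 182,175.
Unemployment rate = 8,943 / 99,133 = 9.02%.
Labor force participation rate = 99,133 / 182,175 = 54.42%.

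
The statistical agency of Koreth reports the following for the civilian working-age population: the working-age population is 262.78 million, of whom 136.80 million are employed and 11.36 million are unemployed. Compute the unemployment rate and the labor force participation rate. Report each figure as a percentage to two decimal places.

Unemployment rate ≈ 7.67%; labor force participation rate ≈ 56.38%.

Labor force = employed + unemployed = 136.80 + 11.36 = 148.16 million.
Unemployment rate = 11.36 / 148.16 = 7.67%.
Labor force participation rate = 148.16 / 262.78 = 56.38%.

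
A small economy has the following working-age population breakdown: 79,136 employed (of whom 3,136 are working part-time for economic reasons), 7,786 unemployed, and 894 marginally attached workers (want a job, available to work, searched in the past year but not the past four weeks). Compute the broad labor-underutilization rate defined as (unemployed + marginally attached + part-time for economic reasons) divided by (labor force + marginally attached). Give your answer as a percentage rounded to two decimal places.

Broad underutilization rate ≈ 13.46%.

Labor force = 79,136 + 7,786 = 86,922.
Numerator = 7,786 + 894 + 3,136 = 11,816.
Denominator = 86,922 + 894 = 87,816.
Broad rate = 11,816 / 87,816 = 13.46%.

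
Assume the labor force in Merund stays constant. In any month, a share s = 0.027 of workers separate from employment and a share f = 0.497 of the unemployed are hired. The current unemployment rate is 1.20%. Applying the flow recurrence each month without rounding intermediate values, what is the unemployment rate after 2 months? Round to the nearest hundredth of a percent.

Unemployment rate after two months ≈ 4.26%.

With a fixed labor force, u_{t+1} = u_t + s·(1−u_t) − f·u_t = u_t·(1−s−f) + s.
Here 1−s−f = 0.476 and s = 0.027.
u_1 = 0.012000 × 0.476 + 0.027 = 0.032712.
u_2 = 0.032712 × 0.476 + 0.027 = 0.042571.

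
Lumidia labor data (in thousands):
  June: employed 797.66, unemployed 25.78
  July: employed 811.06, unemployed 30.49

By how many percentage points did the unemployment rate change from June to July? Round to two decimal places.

The unemployment rate changed by +0.49 percentage points.

June: labor force = 797.66 + 25.78 = 823.44; u = 25.78/823.44 = 3.13%.
July: labor force = 811.06 + 30.49 = 841.55; u = 30.49/841.55 = 3.62%.
Change = 3.62% − 3.13% = +0.49 pp.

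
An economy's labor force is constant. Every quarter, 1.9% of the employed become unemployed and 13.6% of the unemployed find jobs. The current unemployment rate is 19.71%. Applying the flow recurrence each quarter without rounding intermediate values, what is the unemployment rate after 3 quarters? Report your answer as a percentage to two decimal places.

With a fixed labor force, u_{t+1} = u_t + s·(1−u_t) − f·u_t = u_t·(1−s−f) + s.
Here 1−s−f = 0.845 and s = 0.019.
u_1 = 0.197100 × 0.845 + 0.019 = 0.185549.
u_2 = 0.185549 × 0.845 + 0.019 = 0.175789.
u_3 = 0.175789 × 0.845 + 0.019 = 0.167542.

Unemployment rate after three quarters ≈ 16.75%.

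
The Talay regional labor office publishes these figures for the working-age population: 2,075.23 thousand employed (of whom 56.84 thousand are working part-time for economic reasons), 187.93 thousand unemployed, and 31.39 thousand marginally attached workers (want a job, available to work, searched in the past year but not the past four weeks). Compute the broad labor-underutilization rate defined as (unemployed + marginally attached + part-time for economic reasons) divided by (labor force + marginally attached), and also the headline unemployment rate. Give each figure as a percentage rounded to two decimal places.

Broad underutilization rate ≈ 12.04%; headline unemployment rate ≈ 8.30%.

Labor force = 2,075.23 + 187.93 = 2,263.16 thousand.
Numerator = 187.93 + 31.39 + 56.84 = 276.16 thousand.
Denominator = 2,263.16 + 31.39 = 2,294.55 thousand.
Broad rate = 276.16 / 2,294.55 = 12.04%.
Headline unemployment rate = 187.93 / 2,263.16 = 8.30%.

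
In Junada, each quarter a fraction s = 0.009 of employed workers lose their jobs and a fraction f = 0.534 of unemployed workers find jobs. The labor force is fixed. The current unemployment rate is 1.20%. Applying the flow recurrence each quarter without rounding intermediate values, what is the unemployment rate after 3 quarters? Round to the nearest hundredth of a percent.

With a fixed labor force, u_{t+1} = u_t + s·(1−u_t) − f·u_t = u_t·(1−s−f) + s.
Here 1−s−f = 0.457 and s = 0.009.
u_1 = 0.012000 × 0.457 + 0.009 = 0.014484.
u_2 = 0.014484 × 0.457 + 0.009 = 0.015619.
u_3 = 0.015619 × 0.457 + 0.009 = 0.016138.

Unemployment rate after three quarters ≈ 1.61%.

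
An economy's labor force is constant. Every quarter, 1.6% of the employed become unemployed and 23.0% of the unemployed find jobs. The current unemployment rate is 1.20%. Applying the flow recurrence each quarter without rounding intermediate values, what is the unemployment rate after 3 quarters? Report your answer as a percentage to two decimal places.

Unemployment rate after three quarters ≈ 4.23%.

With a fixed labor force, u_{t+1} = u_t + s·(1−u_t) − f·u_t = u_t·(1−s−f) + s.
Here 1−s−f = 0.754 and s = 0.016.
u_1 = 0.012000 × 0.754 + 0.016 = 0.025048.
u_2 = 0.025048 × 0.754 + 0.016 = 0.034886.
u_3 = 0.034886 × 0.754 + 0.016 = 0.042304.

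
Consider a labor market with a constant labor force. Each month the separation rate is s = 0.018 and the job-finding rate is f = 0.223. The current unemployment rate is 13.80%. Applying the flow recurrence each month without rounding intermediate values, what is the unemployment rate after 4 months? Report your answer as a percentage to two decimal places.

Unemployment rate after four months ≈ 9.57%.

With a fixed labor force, u_{t+1} = u_t + s·(1−u_t) − f·u_t = u_t·(1−s−f) + s.
Here 1−s−f = 0.759 and s = 0.018.
u_1 = 0.138000 × 0.759 + 0.018 = 0.122742.
u_2 = 0.122742 × 0.759 + 0.018 = 0.111161.
u_3 = 0.111161 × 0.759 + 0.018 = 0.102371.
u_4 = 0.102371 × 0.759 + 0.018 = 0.095700.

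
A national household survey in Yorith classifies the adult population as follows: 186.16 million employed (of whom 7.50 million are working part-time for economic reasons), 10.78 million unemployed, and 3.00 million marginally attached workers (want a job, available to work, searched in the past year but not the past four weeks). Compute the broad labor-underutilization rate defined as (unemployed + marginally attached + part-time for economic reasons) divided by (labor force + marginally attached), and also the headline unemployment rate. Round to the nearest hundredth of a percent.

Broad underutilization rate ≈ 10.64%; headline unemployment rate ≈ 5.47%.

Labor force = 186.16 + 10.78 = 196.94 million.
Numerator = 10.78 + 3.00 + 7.50 = 21.28 million.
Denominator = 196.94 + 3.00 = 199.94 million.
Broad rate = 21.28 / 199.94 = 10.64%.
Headline unemployment rate = 10.78 / 196.94 = 5.47%.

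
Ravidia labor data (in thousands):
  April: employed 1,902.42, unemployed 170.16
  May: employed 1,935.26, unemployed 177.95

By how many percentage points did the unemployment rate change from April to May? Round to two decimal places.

The unemployment rate changed by +0.21 percentage points.

April: labor force = 1,902.42 + 170.16 = 2,072.58; u = 170.16/2,072.58 = 8.21%.
May: labor force = 1,935.26 + 177.95 = 2,113.21; u = 177.95/2,113.21 = 8.42%.
Change = 8.42% − 8.21% = +0.21 pp.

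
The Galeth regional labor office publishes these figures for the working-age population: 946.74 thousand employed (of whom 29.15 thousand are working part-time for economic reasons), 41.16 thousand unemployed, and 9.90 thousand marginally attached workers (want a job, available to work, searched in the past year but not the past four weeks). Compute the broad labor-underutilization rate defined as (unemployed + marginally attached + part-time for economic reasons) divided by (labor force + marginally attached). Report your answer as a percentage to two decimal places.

Labor force = 946.74 + 41.16 = 987.90 thousand.
Numerator = 41.16 + 9.90 + 29.15 = 80.21 thousand.
Denominator = 987.90 + 9.90 = 997.80 thousand.
Broad rate = 80.21 / 997.80 = 8.04%.

Broad underutilization rate ≈ 8.04%.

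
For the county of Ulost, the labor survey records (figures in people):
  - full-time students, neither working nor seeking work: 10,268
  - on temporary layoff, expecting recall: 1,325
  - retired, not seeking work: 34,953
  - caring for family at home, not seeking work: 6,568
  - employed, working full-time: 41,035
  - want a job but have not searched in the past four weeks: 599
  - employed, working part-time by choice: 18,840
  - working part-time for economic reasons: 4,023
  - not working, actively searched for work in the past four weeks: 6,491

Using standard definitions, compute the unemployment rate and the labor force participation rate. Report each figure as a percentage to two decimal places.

Unemployment rate ≈ 10.90%; labor force participation rate ≈ 57.79%.

Employed = 41,035 + 18,840 + 4,023 = 63,898 (anyone who worked, including part-time for economic reasons, counts as employed).
Unemployed = 1,325 + 6,491 = 7,816 (jobless and actively searching, or on temporary layoff).
Labor force = 63,898 + 7,816 = 71,714.
Not in labor force = 10,268 + 34,953 + 6,568 + 599 = 52,388 (those not working and not actively searching are outside the labor force — including those who want a job but have given up searching).
Civilian working-age population = 71,714 + 52,388 = 124,102.
Unemployment rate = 7,816 / 71,714 = 10.90%.
Labor force participation rate = 71,714 / 124,102 = 57.79%.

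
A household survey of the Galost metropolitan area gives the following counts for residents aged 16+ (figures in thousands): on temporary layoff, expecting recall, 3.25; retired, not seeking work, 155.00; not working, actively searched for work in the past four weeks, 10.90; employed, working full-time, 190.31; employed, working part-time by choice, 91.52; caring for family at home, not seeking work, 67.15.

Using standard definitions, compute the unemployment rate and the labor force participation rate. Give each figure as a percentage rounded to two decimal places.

Unemployment rate ≈ 4.78%; labor force participation rate ≈ 57.12%.

Employed = 190.31 + 91.52 = 281.83 thousand.
Unemployed = 3.25 + 10.90 = 14.15 thousand (jobless and actively searching, or on temporary layoff).
Labor force = 281.83 + 14.15 = 295.98 thousand.
Not in labor force = 155.00 + 67.15 = 222.15 thousand (those not working and not actively searching are outside the labor force).
Civilian working-age population = 295.98 + 222.15 = 518.13 thousand.
Unemployment rate = 14.15 / 295.98 = 4.78%.
Labor force participation rate = 295.98 / 518.13 = 57.12%.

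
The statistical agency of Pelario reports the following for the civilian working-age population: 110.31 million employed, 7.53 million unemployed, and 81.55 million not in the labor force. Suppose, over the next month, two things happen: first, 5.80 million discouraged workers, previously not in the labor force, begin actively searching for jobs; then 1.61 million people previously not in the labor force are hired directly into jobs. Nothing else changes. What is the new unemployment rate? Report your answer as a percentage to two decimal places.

Initially, labor force = 110.31 + 7.53 = 117.84 million, so u = 7.53/117.84 = 6.39%.
After the first change, unemployed and labor force both rise by 5.80 → E = 110.31, U = 13.33, labor force = 123.64 million.
After the second change, employed and labor force both rise by 1.61; unemployed unchanged → E = 111.92, U = 13.33, labor force = 125.25 million.
New unemployment rate = 13.33 / 125.25 = 10.64%.

New unemployment rate ≈ 10.64%.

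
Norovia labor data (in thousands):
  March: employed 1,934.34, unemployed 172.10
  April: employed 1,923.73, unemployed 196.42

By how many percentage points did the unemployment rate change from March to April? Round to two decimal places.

The unemployment rate changed by +1.09 percentage points.

March: labor force = 1,934.34 + 172.10 = 2,106.44; u = 172.10/2,106.44 = 8.17%.
April: labor force = 1,923.73 + 196.42 = 2,120.15; u = 196.42/2,120.15 = 9.26%.
Change = 9.26% − 8.17% = +1.09 pp.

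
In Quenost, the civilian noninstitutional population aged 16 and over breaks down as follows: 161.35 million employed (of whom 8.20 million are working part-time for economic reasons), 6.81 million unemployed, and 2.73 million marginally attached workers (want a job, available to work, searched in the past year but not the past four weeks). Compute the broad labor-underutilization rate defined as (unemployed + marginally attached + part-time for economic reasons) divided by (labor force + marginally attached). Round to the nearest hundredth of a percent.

Labor force = 161.35 + 6.81 = 168.16 million.
Numerator = 6.81 + 2.73 + 8.20 = 17.74 million.
Denominator = 168.16 + 2.73 = 170.89 million.
Broad rate = 17.74 / 170.89 = 10.38%.

Broad underutilization rate ≈ 10.38%.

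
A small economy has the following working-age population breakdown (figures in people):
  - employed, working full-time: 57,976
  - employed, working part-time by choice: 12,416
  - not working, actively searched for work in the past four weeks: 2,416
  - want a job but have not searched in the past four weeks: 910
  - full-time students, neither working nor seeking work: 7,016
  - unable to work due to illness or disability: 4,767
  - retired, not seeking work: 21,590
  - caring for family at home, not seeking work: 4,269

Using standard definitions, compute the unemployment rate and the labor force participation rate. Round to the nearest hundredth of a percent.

Unemployment rate ≈ 3.32%; labor force participation rate ≈ 65.38%.

Employed = 57,976 + 12,416 = 70,392.
Unemployed = 2,416.
Labor force = 70,392 + 2,416 = 72,808.
Not in labor force = 910 + 7,016 + 4,767 + 21,590 + 4,269 = 38,552 (those not working and not actively searching are outside the labor force — including those who want a job but have given up searching).
Civilian working-age population = 72,808 + 38,552 = 111,360.
Unemployment rate = 2,416 / 72,808 = 3.32%.
Labor force participation rate = 72,808 / 111,360 = 65.38%.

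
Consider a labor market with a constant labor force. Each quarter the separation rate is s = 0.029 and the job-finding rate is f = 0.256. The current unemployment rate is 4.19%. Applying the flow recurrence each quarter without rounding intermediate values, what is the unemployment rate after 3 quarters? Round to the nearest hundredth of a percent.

With a fixed labor force, u_{t+1} = u_t + s·(1−u_t) − f·u_t = u_t·(1−s−f) + s.
Here 1−s−f = 0.715 and s = 0.029.
u_1 = 0.041900 × 0.715 + 0.029 = 0.058958.
u_2 = 0.058958 × 0.715 + 0.029 = 0.071155.
u_3 = 0.071155 × 0.715 + 0.029 = 0.079876.

Unemployment rate after three quarters ≈ 7.99%.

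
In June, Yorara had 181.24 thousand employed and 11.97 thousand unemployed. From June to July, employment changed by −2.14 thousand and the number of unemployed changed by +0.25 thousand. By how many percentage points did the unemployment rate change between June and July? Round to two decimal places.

June: labor force = 181.24 + 11.97 = 193.21; u = 11.97/193.21 = 6.20%.
July: labor force = 179.10 + 12.22 = 191.32; u = 12.22/191.32 = 6.39%.
Change = 6.39% − 6.20% = +0.19 pp.

The unemployment rate changed by +0.19 percentage points.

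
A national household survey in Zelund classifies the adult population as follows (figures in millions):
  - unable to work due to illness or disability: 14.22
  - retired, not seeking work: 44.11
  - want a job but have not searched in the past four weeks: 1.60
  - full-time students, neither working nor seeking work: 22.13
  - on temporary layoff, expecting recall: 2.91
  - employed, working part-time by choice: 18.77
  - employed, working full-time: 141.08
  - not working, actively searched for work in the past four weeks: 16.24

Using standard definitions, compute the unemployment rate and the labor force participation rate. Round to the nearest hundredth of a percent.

Unemployment rate ≈ 10.70%; labor force participation rate ≈ 68.57%.

Employed = 18.77 + 141.08 = 159.85 million.
Unemployed = 2.91 + 16.24 = 19.15 million (jobless and actively searching, or on temporary layoff).
Labor force = 159.85 + 19.15 = 179.00 million.
Not in labor force = 14.22 + 44.11 + 1.60 + 22.13 = 82.06 million (those not working and not actively searching are outside the labor force — including those who want a job but have given up searching).
Civilian working-age population = 179.00 + 82.06 = 261.06 million.
Unemployment rate = 19.15 / 179.00 = 10.70%.
Labor force participation rate = 179.00 / 261.06 = 68.57%.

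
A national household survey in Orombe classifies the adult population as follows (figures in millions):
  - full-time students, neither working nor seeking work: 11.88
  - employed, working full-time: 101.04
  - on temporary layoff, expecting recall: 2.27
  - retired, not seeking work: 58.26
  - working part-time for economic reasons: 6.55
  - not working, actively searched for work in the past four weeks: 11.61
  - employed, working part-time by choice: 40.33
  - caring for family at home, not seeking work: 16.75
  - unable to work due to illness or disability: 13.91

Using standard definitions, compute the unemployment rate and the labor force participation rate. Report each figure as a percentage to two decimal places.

Employed = 101.04 + 6.55 + 40.33 = 147.92 million (anyone who worked, including part-time for economic reasons, counts as employed).
Unemployed = 2.27 + 11.61 = 13.88 million (jobless and actively searching, or on temporary layoff).
Labor force = 147.92 + 13.88 = 161.80 million.
Not in labor force = 11.88 + 58.26 + 16.75 + 13.91 = 100.80 million (those not working and not actively searching are outside the labor force).
Civilian working-age population = 161.80 + 100.80 = 262.60 million.
Unemployment rate = 13.88 / 161.80 = 8.58%.
Labor force participation rate = 161.80 / 262.60 = 61.61%.

Unemployment rate ≈ 8.58%; labor force participation rate ≈ 61.61%.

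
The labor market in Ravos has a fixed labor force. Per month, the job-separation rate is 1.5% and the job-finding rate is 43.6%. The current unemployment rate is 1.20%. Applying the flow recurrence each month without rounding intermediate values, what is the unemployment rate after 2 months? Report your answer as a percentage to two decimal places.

With a fixed labor force, u_{t+1} = u_t + s·(1−u_t) − f·u_t = u_t·(1−s−f) + s.
Here 1−s−f = 0.549 and s = 0.015.
u_1 = 0.012000 × 0.549 + 0.015 = 0.021588.
u_2 = 0.021588 × 0.549 + 0.015 = 0.026852.

Unemployment rate after two months ≈ 2.69%.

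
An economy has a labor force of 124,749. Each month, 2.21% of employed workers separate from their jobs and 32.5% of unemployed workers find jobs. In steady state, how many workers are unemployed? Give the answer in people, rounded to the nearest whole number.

About 7,943 are unemployed in steady state.

Steady-state unemployment rate u* = s/(s+f) = 2.21/(2.21+32.5) = 0.063670.
Unemployed = u* × labor force = 0.063670 × 124,749 ≈ 7,943.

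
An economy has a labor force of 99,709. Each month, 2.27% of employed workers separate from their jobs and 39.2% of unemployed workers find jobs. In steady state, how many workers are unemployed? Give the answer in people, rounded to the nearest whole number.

Steady-state unemployment rate u* = s/(s+f) = 2.27/(2.27+39.2) = 0.054738.
Unemployed = u* × labor force = 0.054738 × 99,709 ≈ 5,458.

About 5,458 are unemployed in steady state.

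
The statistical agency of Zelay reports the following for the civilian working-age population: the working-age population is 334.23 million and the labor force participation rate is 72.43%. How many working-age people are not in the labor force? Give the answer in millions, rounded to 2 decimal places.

About 92.15 million are not in the labor force.

Share not in the labor force = 1 − 0.7243 = 0.2757.
Not in labor force = 0.2757 × 334.23 ≈ 92.15 million.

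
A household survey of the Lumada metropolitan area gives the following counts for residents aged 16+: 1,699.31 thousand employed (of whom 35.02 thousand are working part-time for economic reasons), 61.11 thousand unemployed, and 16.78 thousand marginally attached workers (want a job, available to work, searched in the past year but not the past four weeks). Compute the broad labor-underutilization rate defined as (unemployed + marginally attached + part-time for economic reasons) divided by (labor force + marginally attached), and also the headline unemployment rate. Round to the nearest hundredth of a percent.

Labor force = 1,699.31 + 61.11 = 1,760.42 thousand.
Numerator = 61.11 + 16.78 + 35.02 = 112.91 thousand.
Denominator = 1,760.42 + 16.78 = 1,777.20 thousand.
Broad rate = 112.91 / 1,777.20 = 6.35%.
Headline unemployment rate = 61.11 / 1,760.42 = 3.47%.

Broad underutilization rate ≈ 6.35%; headline unemployment rate ≈ 3.47%.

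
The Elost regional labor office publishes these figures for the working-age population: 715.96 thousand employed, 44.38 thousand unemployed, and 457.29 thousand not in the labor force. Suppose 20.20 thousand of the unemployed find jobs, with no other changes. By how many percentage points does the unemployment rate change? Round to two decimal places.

The unemployment rate changes by −2.66 percentage points.

Initially, labor force = 715.96 + 44.38 = 760.34 thousand, so u = 44.38/760.34 = 5.84%.
After the change, unemployed falls and employed rises by 20.20; labor force unchanged → E = 736.16, U = 24.18, labor force = 760.34 thousand.
New unemployment rate = 24.18 / 760.34 = 3.18%.
Change = 3.18% − 5.84% = −2.66 percentage points.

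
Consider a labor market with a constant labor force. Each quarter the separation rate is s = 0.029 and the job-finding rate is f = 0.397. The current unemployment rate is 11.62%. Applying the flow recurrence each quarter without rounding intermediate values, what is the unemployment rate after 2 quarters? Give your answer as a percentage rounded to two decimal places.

With a fixed labor force, u_{t+1} = u_t + s·(1−u_t) − f·u_t = u_t·(1−s−f) + s.
Here 1−s−f = 0.574 and s = 0.029.
u_1 = 0.116200 × 0.574 + 0.029 = 0.095699.
u_2 = 0.095699 × 0.574 + 0.029 = 0.083931.

Unemployment rate after two quarters ≈ 8.39%.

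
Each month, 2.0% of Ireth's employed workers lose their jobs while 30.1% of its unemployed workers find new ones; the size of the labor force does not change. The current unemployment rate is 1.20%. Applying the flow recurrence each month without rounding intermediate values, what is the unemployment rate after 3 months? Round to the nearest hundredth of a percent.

With a fixed labor force, u_{t+1} = u_t + s·(1−u_t) − f·u_t = u_t·(1−s−f) + s.
Here 1−s−f = 0.679 and s = 0.020.
u_1 = 0.012000 × 0.679 + 0.020 = 0.028148.
u_2 = 0.028148 × 0.679 + 0.020 = 0.039112.
u_3 = 0.039112 × 0.679 + 0.020 = 0.046557.

Unemployment rate after three months ≈ 4.66%.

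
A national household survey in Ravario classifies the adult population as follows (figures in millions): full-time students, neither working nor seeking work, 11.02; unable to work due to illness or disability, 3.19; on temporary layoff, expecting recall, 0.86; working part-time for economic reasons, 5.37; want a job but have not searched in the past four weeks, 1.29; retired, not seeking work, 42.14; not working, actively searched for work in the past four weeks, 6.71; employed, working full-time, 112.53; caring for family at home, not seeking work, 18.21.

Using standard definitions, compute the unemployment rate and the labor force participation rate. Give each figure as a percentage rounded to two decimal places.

Employed = 5.37 + 112.53 = 117.90 million (anyone who worked, including part-time for economic reasons, counts as employed).
Unemployed = 0.86 + 6.71 = 7.57 million (jobless and actively searching, or on temporary layoff).
Labor force = 117.90 + 7.57 = 125.47 million.
Not in labor force = 11.02 + 3.19 + 1.29 + 42.14 + 18.21 = 75.85 million (those not working and not actively searching are outside the labor force — including those who want a job but have given up searching).
Civilian working-age population = 125.47 + 75.85 = 201.32 million.
Unemployment rate = 7.57 / 125.47 = 6.03%.
Labor force participation rate = 125.47 / 201.32 = 62.32%.

Unemployment rate ≈ 6.03%; labor force participation rate ≈ 62.32%.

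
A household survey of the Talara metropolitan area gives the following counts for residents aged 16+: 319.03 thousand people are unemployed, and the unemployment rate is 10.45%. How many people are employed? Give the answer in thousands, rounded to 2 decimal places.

Labor force = U / u = 319.03 / 0.1045 ≈ 3,052.92 thousand.
Employed = labor force − unemployed = 3,052.92 − 319.03 = 2,733.89 thousand.

About 2,733.89 thousand are employed.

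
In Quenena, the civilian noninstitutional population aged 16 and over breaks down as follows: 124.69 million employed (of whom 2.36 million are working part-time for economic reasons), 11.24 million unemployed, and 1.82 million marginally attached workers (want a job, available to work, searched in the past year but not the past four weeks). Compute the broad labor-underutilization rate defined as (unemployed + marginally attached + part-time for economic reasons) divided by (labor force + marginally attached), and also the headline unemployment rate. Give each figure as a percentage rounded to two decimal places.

Labor force = 124.69 + 11.24 = 135.93 million.
Numerator = 11.24 + 1.82 + 2.36 = 15.42 million.
Denominator = 135.93 + 1.82 = 137.75 million.
Broad rate = 15.42 / 137.75 = 11.19%.
Headline unemployment rate = 11.24 / 135.93 = 8.27%.

Broad underutilization rate ≈ 11.19%; headline unemployment rate ≈ 8.27%.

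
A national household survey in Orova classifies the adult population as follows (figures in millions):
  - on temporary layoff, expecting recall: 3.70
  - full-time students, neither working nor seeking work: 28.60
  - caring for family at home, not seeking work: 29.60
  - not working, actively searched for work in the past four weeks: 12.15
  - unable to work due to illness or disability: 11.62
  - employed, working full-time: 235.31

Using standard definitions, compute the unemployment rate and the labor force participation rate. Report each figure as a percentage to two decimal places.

Unemployment rate ≈ 6.31%; labor force participation rate ≈ 78.25%.

Employed = 235.31 million.
Unemployed = 3.70 + 12.15 = 15.85 million (jobless and actively searching, or on temporary layoff).
Labor force = 235.31 + 15.85 = 251.16 million.
Not in labor force = 28.60 + 29.60 + 11.62 = 69.82 million (those not working and not actively searching are outside the labor force).
Civilian working-age population = 251.16 + 69.82 = 320.98 million.
Unemployment rate = 15.85 / 251.16 = 6.31%.
Labor force participation rate = 251.16 / 320.98 = 78.25%.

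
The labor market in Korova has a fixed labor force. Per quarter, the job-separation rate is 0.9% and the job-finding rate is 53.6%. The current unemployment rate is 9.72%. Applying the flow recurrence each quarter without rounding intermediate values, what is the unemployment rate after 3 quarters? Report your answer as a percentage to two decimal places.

With a fixed labor force, u_{t+1} = u_t + s·(1−u_t) − f·u_t = u_t·(1−s−f) + s.
Here 1−s−f = 0.455 and s = 0.009.
u_1 = 0.097200 × 0.455 + 0.009 = 0.053226.
u_2 = 0.053226 × 0.455 + 0.009 = 0.033218.
u_3 = 0.033218 × 0.455 + 0.009 = 0.024114.

Unemployment rate after three quarters ≈ 2.41%.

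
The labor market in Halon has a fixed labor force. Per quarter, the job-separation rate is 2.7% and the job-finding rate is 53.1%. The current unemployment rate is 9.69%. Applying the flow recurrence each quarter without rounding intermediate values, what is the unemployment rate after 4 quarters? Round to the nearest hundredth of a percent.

With a fixed labor force, u_{t+1} = u_t + s·(1−u_t) − f·u_t = u_t·(1−s−f) + s.
Here 1−s−f = 0.442 and s = 0.027.
u_1 = 0.096900 × 0.442 + 0.027 = 0.069830.
u_2 = 0.069830 × 0.442 + 0.027 = 0.057865.
u_3 = 0.057865 × 0.442 + 0.027 = 0.052576.
u_4 = 0.052576 × 0.442 + 0.027 = 0.050239.

Unemployment rate after four quarters ≈ 5.02%.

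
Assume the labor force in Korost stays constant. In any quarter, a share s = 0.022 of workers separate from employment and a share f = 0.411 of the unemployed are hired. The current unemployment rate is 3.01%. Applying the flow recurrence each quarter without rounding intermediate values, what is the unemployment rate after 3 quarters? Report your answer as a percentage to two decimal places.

Unemployment rate after three quarters ≈ 4.70%.

With a fixed labor force, u_{t+1} = u_t + s·(1−u_t) − f·u_t = u_t·(1−s−f) + s.
Here 1−s−f = 0.567 and s = 0.022.
u_1 = 0.030100 × 0.567 + 0.022 = 0.039067.
u_2 = 0.039067 × 0.567 + 0.022 = 0.044151.
u_3 = 0.044151 × 0.567 + 0.022 = 0.047034.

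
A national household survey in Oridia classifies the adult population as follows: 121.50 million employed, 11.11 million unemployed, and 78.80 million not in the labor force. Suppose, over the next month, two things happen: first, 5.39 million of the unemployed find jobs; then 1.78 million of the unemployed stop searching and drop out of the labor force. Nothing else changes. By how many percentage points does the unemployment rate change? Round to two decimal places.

Initially, labor force = 121.50 + 11.11 = 132.61 million, so u = 11.11/132.61 = 8.38%.
After the first change, unemployed falls and employed rises by 5.39; labor force unchanged → E = 126.89, U = 5.72, labor force = 132.61 million.
After the second change, unemployed and labor force both fall by 1.78 → E = 126.89, U = 3.94, labor force = 130.83 million.
New unemployment rate = 3.94 / 130.83 = 3.01%.
Change = 3.01% − 8.38% = −5.37 percentage points.

The unemployment rate changes by −5.37 percentage points.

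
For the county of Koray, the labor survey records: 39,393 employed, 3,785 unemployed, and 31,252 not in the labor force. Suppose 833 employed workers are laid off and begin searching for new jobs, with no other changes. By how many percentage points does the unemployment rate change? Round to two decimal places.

Initially, labor force = 39,393 + 3,785 = 43,178, so u = 3,785/43,178 = 8.77%.
After the change, employed falls and unemployed rises by 833; labor force unchanged → E = 38,560, U = 4,618, labor force = 43,178.
New unemployment rate = 4,618 / 43,178 = 10.70%.
Change = 10.70% − 8.77% = +1.93 percentage points.

The unemployment rate changes by +1.93 percentage points.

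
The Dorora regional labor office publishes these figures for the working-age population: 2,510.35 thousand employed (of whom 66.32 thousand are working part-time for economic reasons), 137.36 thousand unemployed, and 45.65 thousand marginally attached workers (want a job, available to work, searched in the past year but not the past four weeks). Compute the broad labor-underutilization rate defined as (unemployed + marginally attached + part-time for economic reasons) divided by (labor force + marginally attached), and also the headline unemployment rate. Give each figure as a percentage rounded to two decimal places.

Labor force = 2,510.35 + 137.36 = 2,647.71 thousand.
Numerator = 137.36 + 45.65 + 66.32 = 249.33 thousand.
Denominator = 2,647.71 + 45.65 = 2,693.36 thousand.
Broad rate = 249.33 / 2,693.36 = 9.26%.
Headline unemployment rate = 137.36 / 2,647.71 = 5.19%.

Broad underutilization rate ≈ 9.26%; headline unemployment rate ≈ 5.19%.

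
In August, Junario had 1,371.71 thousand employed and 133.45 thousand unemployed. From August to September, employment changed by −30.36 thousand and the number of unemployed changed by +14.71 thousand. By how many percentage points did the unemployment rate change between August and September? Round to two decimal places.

The unemployment rate changed by +1.08 percentage points.

August: labor force = 1,371.71 + 133.45 = 1,505.16; u = 133.45/1,505.16 = 8.87%.
September: labor force = 1,341.35 + 148.16 = 1,489.51; u = 148.16/1,489.51 = 9.95%.
Change = 9.95% − 8.87% = +1.08 pp.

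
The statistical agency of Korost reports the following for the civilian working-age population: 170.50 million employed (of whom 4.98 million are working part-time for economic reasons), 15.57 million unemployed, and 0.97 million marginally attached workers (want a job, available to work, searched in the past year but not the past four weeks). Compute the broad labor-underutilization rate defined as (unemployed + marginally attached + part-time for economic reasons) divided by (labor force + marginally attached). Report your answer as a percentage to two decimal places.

Labor force = 170.50 + 15.57 = 186.07 million.
Numerator = 15.57 + 0.97 + 4.98 = 21.52 million.
Denominator = 186.07 + 0.97 = 187.04 million.
Broad rate = 21.52 / 187.04 = 11.51%.

Broad underutilization rate ≈ 11.51%.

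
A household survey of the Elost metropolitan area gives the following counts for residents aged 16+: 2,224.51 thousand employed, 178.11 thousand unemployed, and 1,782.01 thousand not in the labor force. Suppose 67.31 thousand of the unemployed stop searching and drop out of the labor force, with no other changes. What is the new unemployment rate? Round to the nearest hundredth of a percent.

Initially, labor force = 2,224.51 + 178.11 = 2,402.62 thousand, so u = 178.11/2,402.62 = 7.41%.
After the change, unemployed and labor force both fall by 67.31 → E = 2,224.51, U = 110.80, labor force = 2,335.31 thousand.
New unemployment rate = 110.80 / 2,335.31 = 4.74%.

New unemployment rate ≈ 4.74%.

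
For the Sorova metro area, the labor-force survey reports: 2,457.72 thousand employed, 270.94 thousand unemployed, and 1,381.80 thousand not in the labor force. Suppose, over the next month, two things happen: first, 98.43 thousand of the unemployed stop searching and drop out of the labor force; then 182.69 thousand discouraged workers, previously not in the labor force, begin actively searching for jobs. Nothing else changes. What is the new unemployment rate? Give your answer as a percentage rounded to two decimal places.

Initially, labor force = 2,457.72 + 270.94 = 2,728.66 thousand, so u = 270.94/2,728.66 = 9.93%.
After the first change, unemployed and labor force both fall by 98.43 → E = 2,457.72, U = 172.51, labor force = 2,630.23 thousand.
After the second change, unemployed and labor force both rise by 182.69 → E = 2,457.72, U = 355.20, labor force = 2,812.92 thousand.
New unemployment rate = 355.20 / 2,812.92 = 12.63%.

New unemployment rate ≈ 12.63%.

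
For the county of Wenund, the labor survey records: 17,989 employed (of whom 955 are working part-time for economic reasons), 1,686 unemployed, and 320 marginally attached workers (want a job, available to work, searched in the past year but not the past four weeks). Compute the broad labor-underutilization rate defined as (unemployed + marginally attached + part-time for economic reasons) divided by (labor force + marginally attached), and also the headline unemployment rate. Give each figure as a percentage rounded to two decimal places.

Broad underutilization rate ≈ 14.81%; headline unemployment rate ≈ 8.57%.

Labor force = 17,989 + 1,686 = 19,675.
Numerator = 1,686 + 320 + 955 = 2,961.
Denominator = 19,675 + 320 = 19,995.
Broad rate = 2,961 / 19,995 = 14.81%.
Headline unemployment rate = 1,686 / 19,675 = 8.57%.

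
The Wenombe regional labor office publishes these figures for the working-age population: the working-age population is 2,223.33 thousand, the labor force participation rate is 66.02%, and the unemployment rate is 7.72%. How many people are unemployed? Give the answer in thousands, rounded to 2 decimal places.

About 113.32 thousand are unemployed.

Labor force = 0.6602 × 2,223.33 = 1,467.84 thousand.
Unemployed = 0.0772 × 1,467.84 ≈ 113.32 thousand.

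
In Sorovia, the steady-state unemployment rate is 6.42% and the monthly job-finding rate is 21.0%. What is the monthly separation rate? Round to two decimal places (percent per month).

From u* = s/(s+f): s = u·f/(1−u).
s = 0.0642 × 21.0 / (1 − 0.0642) = 1.3482 / 0.9358 ≈ 1.44% per month.

Separation rate ≈ 1.44% per month.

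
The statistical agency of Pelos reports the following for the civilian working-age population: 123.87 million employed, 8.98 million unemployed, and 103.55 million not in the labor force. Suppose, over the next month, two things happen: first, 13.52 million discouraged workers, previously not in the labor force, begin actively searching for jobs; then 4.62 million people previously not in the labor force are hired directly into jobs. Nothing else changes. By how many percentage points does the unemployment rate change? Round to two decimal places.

Initially, labor force = 123.87 + 8.98 = 132.85 million, so u = 8.98/132.85 = 6.76%.
After the first change, unemployed and labor force both rise by 13.52 → E = 123.87, U = 22.50, labor force = 146.37 million.
After the second change, employed and labor force both rise by 4.62; unemployed unchanged → E = 128.49, U = 22.50, labor force = 150.99 million.
New unemployment rate = 22.50 / 150.99 = 14.90%.
Change = 14.90% − 6.76% = +8.14 percentage points.

The unemployment rate changes by +8.14 percentage points.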